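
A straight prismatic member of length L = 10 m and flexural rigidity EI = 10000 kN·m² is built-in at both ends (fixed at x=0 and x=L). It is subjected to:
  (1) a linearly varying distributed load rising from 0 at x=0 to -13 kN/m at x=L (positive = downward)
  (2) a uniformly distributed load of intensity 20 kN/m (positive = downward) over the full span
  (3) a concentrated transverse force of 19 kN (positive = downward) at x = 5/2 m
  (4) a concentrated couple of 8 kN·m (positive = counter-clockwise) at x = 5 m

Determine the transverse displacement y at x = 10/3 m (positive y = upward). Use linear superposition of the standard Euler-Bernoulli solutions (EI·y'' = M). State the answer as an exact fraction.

y(10/3) = -39857/1166400 m

Load 1 — triangular load w₀=-13 kN/m (0→w₀ over full span):
  y_1 = -w₀x²(L-x)²(x+2L)/(120LEI) = -(-13)·(10/3)²·(10-(10/3))²·((10/3)+2·10)/(120·10·10000) = 91/7290 m
Load 2 — uniform load w=20 kN/m over full span:
  y_2 = -wx²(L-x)²/(24EI) = -20·(10/3)²·(10-(10/3))²/(24·10000) = -10/243 m
Load 3 — point force P=19 kN at a=5/2 m (b=L-a=15/2):
  y_3 = -Pa²(L-x)²(3bL-(3b+a)(L-x))/(6L³EI)  [x>a] = -19·(5/2)²·(10-(10/3))²·(3·(15/2)·10-(3·(15/2)+(5/2))·(10-(10/3)))/(6·10³·10000) = -133/25920 m
Load 4 — applied couple M₀=8 kN·m at a=5 m (b=L-a=5):
  y_4 = (R_Ax³/6 - M_Ax²/2)/EI  [x≤a] with R_A=6/5, M_A=2 = ((6/5)·(10/3)³/6 - 2·(10/3)²/2)/10000 = -1/2700 m
Superposition: y = Σ y_i = -39857/1166400 m ≈ -0.034171 m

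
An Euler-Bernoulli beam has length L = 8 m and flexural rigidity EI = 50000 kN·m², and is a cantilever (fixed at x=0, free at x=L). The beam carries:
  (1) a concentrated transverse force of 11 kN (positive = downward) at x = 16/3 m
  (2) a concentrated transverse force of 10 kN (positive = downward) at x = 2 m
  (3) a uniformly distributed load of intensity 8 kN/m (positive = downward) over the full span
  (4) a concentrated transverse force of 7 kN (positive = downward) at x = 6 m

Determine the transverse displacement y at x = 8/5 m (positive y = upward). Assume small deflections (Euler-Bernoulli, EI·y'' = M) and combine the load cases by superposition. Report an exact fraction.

y(8/5) = -49396/5859375 m

Load 1 — point force P=11 kN at a=16/3 m (b=L-a=8/3):
  y_1 = -Px²(3a-x)/(6EI)  [x≤a] = -11·(8/5)²·(3·(16/3)-(8/5))/(6·50000) = -528/390625 m
Load 2 — point force P=10 kN at a=2 m (b=L-a=6):
  y_2 = -Px²(3a-x)/(6EI)  [x≤a] = -10·(8/5)²·(3·2-(8/5))/(6·50000) = -88/234375 m
Load 3 — uniform load w=8 kN/m over full span:
  y_3 = -wx²(x²-4Lx+6L²)/(24EI) = -8·(8/5)²·((8/5)²-4·8·(8/5)+6·8²)/(24·50000) = -33536/5859375 m
Load 4 — point force P=7 kN at a=6 m (b=L-a=2):
  y_4 = -Px²(3a-x)/(6EI)  [x≤a] = -7·(8/5)²·(3·6-(8/5))/(6·50000) = -1148/1171875 m
Superposition: y = Σ y_i = -49396/5859375 m ≈ -0.008430 m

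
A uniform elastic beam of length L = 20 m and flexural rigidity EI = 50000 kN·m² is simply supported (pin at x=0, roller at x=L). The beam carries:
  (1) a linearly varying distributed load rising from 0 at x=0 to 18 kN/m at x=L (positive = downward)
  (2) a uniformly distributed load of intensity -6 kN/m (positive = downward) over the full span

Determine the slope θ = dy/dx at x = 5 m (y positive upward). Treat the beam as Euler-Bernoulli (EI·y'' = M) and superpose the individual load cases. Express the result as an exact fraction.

θ(5) = -447/32000 rad

Load 1 — triangular load w₀=18 kN/m (0→w₀ over full span):
  θ_1 = -w₀(7L⁴-30L²x²+15x⁴)/(360LEI) = -18·(7·20⁴-30·20²·5²+15·5⁴)/(360·20·50000) = -1327/32000 rad
Load 2 — uniform load w=-6 kN/m over full span:
  θ_2 = -w(L³-6Lx²+4x³)/(24EI) = -(-6)·(20³-6·20·5²+4·5³)/(24·50000) = 11/400 rad
Superposition: θ = Σ θ_i = -447/32000 rad ≈ -0.013969 rad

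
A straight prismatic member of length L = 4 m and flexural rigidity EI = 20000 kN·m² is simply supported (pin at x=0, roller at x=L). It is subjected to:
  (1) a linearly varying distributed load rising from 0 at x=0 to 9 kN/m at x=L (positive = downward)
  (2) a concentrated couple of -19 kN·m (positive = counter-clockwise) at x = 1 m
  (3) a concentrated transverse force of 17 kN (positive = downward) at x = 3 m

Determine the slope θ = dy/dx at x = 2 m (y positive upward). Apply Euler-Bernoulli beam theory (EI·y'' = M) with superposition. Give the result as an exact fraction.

θ(2) = -61/600000 rad

Load 1 — triangular load w₀=9 kN/m (0→w₀ over full span):
  θ_1 = -w₀(7L⁴-30L²x²+15x⁴)/(360LEI) = -9·(7·4⁴-30·4²·2²+15·2⁴)/(360·4·20000) = -7/200000 rad
Load 2 — applied couple M₀=-19 kN·m at a=1 m (b=L-a=3):
  θ_2 = (M₀x²/(2L)-M₀(x-a)+C₁)/EI  [x>a] with C₁=M₀(3b²-L²)/(6L)=-209/24 = ((-19)·2²/(2·4)-(-19)·(2-1)+(-209/24))/20000 = 19/480000 rad
Load 3 — point force P=17 kN at a=3 m (b=L-a=1):
  θ_3 = -Pb(L²-b²-3x²)/(6LEI)  [x≤a] = -17·1·(4²-1²-3·2²)/(6·4·20000) = -17/160000 rad
Superposition: θ = Σ θ_i = -61/600000 rad ≈ -0.000102 rad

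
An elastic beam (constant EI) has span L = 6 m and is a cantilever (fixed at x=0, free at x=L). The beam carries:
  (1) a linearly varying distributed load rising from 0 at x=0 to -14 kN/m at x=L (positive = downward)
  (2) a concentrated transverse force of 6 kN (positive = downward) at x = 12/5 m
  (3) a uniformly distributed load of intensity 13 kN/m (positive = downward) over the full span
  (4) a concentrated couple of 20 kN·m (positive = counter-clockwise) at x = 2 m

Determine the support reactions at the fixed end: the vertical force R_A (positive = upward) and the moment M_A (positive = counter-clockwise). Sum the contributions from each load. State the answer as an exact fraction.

Load 1 — triangular load w₀=-14 kN/m (0→w₀ over full span):
  R_A = w₀L/2 = (-14)·6/2 = -42 kN
  M_A = w₀L²/3 = (-14)·6²/3 = -168 kN·m
Load 2 — point force P=6 kN at a=12/5 m (b=L-a=18/5):
  R_A = P = 6 kN
  M_A = Pa = 6·(12/5) = 72/5 kN·m
Load 3 — uniform load w=13 kN/m over full span:
  R_A = wL = 13·6 = 78 kN
  M_A = wL²/2 = 13·6²/2 = 234 kN·m
Load 4 — applied couple M₀=20 kN·m at a=2 m (b=L-a=4):
  R_A = 0 kN
  M_A = -M₀ = -20 kN·m
Superposition: R_A = 42 kN, M_A = 302/5 kN·m

R_A = 42 kN, M_A = 302/5 kN·m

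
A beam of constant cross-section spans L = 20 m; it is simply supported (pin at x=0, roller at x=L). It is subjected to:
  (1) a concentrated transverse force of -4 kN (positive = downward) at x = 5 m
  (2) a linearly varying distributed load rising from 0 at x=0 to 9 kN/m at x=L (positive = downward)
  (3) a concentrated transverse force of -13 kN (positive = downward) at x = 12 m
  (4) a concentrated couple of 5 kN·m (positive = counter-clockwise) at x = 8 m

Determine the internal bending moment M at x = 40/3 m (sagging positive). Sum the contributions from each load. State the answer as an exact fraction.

M(40/3) = 1457/9 kN·m

Load 1 — point force P=-4 kN at a=5 m (b=L-a=15):
  M_1 = Pa(L-x)/L  [x>a] = (-4)·5·(20-(40/3))/20 = -20/3 kN·m
Load 2 — triangular load w₀=9 kN/m (0→w₀ over full span):
  M_2 = w₀Lx/6 - w₀x³/(6L) = 9·20·(40/3)/6 - 9·(40/3)³/(6·20) = 2000/9 kN·m
Load 3 — point force P=-13 kN at a=12 m (b=L-a=8):
  M_3 = Pa(L-x)/L  [x>a] = (-13)·12·(20-(40/3))/20 = -52 kN·m
Load 4 — applied couple M₀=5 kN·m at a=8 m (b=L-a=12):
  M_4 = M₀x/L - M₀  [x>a] = 5·(40/3)/20 - 5 = -5/3 kN·m
Superposition: M = Σ M_i = 1457/9 kN·m ≈ 161.888889 kN·m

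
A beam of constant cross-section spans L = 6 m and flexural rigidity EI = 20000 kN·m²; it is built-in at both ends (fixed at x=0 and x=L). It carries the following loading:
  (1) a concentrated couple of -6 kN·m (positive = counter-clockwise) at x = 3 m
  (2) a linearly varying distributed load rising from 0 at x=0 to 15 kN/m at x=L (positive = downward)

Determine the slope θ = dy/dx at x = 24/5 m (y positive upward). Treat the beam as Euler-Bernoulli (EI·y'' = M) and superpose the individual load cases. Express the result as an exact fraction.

θ(24/5) = 909/1250000 rad

Load 1 — applied couple M₀=-6 kN·m at a=3 m (b=L-a=3):
  θ_1 = (R_Ax²/2 - M_Ax - M₀(x-a))/EI  [x>a] with R_A=-3/2, M_A=-3/2 = ((-3/2)·(24/5)²/2 - (-3/2)·(24/5) - (-6)·((24/5)-3))/20000 = 9/250000 rad
Load 2 — triangular load w₀=15 kN/m (0→w₀ over full span):
  θ_2 = -w₀(2x(L-x)(L-2x)(x+2L)+x²(L-x)²)/(120LEI) = -15·(2·(24/5)·(6-(24/5))·(6-2·(24/5))·((24/5)+2·6)+(24/5)²·(6-(24/5))²)/(120·6·20000) = 54/78125 rad
Superposition: θ = Σ θ_i = 909/1250000 rad ≈ 0.000727 rad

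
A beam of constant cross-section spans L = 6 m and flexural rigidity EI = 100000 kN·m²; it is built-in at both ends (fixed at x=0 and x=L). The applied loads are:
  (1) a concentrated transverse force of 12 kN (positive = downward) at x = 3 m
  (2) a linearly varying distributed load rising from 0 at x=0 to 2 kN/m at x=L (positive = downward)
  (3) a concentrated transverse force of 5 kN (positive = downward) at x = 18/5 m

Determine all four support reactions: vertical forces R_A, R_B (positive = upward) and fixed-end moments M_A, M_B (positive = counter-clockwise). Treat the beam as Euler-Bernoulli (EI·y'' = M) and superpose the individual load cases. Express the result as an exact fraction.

R_A = 239/25 kN, M_A = 357/25 kN·m, R_B = 336/25 kN, M_B = -423/25 kN·m

Load 1 — point force P=12 kN at a=3 m (b=L-a=3):
  R_A = Pb²(3a+b)/L³ = 12·3²·(3·3+3)/6³ = 6 kN
  M_A = Pab²/L² = 12·3·3²/6² = 9 kN·m
  R_B = Pa²(a+3b)/L³ = 12·3²·(3+3·3)/6³ = 6 kN
  M_B = -Pa²b/L² = -12·3²·3/6² = -9 kN·m
Load 2 — triangular load w₀=2 kN/m (0→w₀ over full span):
  R_A = 3w₀L/20 = 3·2·6/20 = 9/5 kN
  M_A = w₀L²/30 = 2·6²/30 = 12/5 kN·m
  R_B = 7w₀L/20 = 7·2·6/20 = 21/5 kN
  M_B = -w₀L²/20 = -2·6²/20 = -18/5 kN·m
Load 3 — point force P=5 kN at a=18/5 m (b=L-a=12/5):
  R_A = Pb²(3a+b)/L³ = 5·(12/5)²·(3·(18/5)+(12/5))/6³ = 44/25 kN
  M_A = Pab²/L² = 5·(18/5)·(12/5)²/6² = 72/25 kN·m
  R_B = Pa²(a+3b)/L³ = 5·(18/5)²·((18/5)+3·(12/5))/6³ = 81/25 kN
  M_B = -Pa²b/L² = -5·(18/5)²·(12/5)/6² = -108/25 kN·m
Superposition: R_A = 239/25 kN, M_A = 357/25 kN·m, R_B = 336/25 kN, M_B = -423/25 kN·m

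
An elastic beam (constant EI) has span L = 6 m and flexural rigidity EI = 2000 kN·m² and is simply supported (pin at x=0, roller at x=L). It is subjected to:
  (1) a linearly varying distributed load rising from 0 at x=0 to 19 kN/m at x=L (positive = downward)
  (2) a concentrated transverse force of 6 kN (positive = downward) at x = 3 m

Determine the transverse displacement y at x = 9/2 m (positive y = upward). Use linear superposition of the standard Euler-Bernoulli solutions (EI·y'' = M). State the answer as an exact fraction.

y(9/2) = -70551/1024000 m

Load 1 — triangular load w₀=19 kN/m (0→w₀ over full span):
  y_1 = -w₀x(7L⁴-10L²x²+3x⁴)/(360LEI) = -19·(9/2)·(7·6⁴-10·6²·(9/2)²+3·(9/2)⁴)/(360·6·2000) = -61047/1024000 m
Load 2 — point force P=6 kN at a=3 m (b=L-a=3):
  y_2 = -Pa(L-x)(2Lx-a²-x²)/(6LEI)  [x>a] = -6·3·(6-(9/2))·(2·6·(9/2)-3²-(9/2)²)/(6·6·2000) = -297/32000 m
Superposition: y = Σ y_i = -70551/1024000 m ≈ -0.068897 m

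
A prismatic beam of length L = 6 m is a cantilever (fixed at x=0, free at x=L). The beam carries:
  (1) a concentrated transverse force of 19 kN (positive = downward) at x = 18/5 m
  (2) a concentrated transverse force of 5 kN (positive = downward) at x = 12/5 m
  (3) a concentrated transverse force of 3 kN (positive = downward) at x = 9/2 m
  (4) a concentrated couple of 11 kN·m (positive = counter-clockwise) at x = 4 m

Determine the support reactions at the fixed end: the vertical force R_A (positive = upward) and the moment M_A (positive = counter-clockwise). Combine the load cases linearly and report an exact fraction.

Load 1 — point force P=19 kN at a=18/5 m (b=L-a=12/5):
  R_A = P = 19 kN
  M_A = Pa = 19·(18/5) = 342/5 kN·m
Load 2 — point force P=5 kN at a=12/5 m (b=L-a=18/5):
  R_A = P = 5 kN
  M_A = Pa = 5·(12/5) = 12 kN·m
Load 3 — point force P=3 kN at a=9/2 m (b=L-a=3/2):
  R_A = P = 3 kN
  M_A = Pa = 3·(9/2) = 27/2 kN·m
Load 4 — applied couple M₀=11 kN·m at a=4 m (b=L-a=2):
  R_A = 0 kN
  M_A = -M₀ = -11 kN·m
Superposition: R_A = 27 kN, M_A = 829/10 kN·m

R_A = 27 kN, M_A = 829/10 kN·m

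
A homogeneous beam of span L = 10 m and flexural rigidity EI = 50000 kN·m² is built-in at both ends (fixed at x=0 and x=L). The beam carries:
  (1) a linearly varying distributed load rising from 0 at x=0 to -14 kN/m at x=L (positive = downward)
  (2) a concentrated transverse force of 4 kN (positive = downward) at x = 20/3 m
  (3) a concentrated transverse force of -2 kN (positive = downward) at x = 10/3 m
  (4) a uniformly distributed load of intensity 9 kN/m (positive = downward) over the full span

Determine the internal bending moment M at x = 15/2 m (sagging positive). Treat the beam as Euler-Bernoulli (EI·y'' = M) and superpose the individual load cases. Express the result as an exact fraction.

M(15/2) = -65/48 kN·m

Load 1 — triangular load w₀=-14 kN/m (0→w₀ over full span):
  M_1 = 3w₀Lx/20 - w₀L²/30 - w₀x³/(6L) = 3·(-14)·10·(15/2)/20 - (-14)·10²/30 - (-14)·(15/2)³/(6·10) = -595/48 kN·m
Load 2 — point force P=4 kN at a=20/3 m (b=L-a=10/3):
  M_2 = Pa²(a+3b)(L-x)/L³ - Pa²b/L²  [x>a] = 4·(20/3)²·((20/3)+3·(10/3))·(10-(15/2))/10³ - 4·(20/3)²·(10/3)/10² = 40/27 kN·m
Load 3 — point force P=-2 kN at a=10/3 m (b=L-a=20/3):
  M_3 = Pa²(a+3b)(L-x)/L³ - Pa²b/L²  [x>a] = (-2)·(10/3)²·((10/3)+3·(20/3))·(10-(15/2))/10³ - (-2)·(10/3)²·(20/3)/10² = 5/27 kN·m
Load 4 — uniform load w=9 kN/m over full span:
  M_4 = wLx/2 - wL²/12 - wx²/2 = 9·10·(15/2)/2 - 9·10²/12 - 9·(15/2)²/2 = 75/8 kN·m
Superposition: M = Σ M_i = -65/48 kN·m ≈ -1.354167 kN·m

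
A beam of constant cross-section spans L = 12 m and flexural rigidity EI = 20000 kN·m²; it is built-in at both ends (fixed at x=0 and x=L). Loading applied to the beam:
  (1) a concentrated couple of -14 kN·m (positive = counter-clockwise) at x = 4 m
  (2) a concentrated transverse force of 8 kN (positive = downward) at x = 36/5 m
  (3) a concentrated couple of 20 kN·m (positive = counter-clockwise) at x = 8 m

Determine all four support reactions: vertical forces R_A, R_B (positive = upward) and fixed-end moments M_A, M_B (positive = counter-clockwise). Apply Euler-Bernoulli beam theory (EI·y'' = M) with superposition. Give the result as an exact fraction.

Load 1 — applied couple M₀=-14 kN·m at a=4 m (b=L-a=8):
  R_A = 6M₀ab/L³ = 6·(-14)·4·8/12³ = -14/9 kN
  M_A = M₀b(2a-b)/L² = (-14)·8·(2·4-8)/12² = 0 kN·m
  R_B = -6M₀ab/L³ = -6·(-14)·4·8/12³ = 14/9 kN
  M_B = M₀a(2b-a)/L² = (-14)·4·(2·8-4)/12² = -14/3 kN·m
Load 2 — point force P=8 kN at a=36/5 m (b=L-a=24/5):
  R_A = Pb²(3a+b)/L³ = 8·(24/5)²·(3·(36/5)+(24/5))/12³ = 352/125 kN
  M_A = Pab²/L² = 8·(36/5)·(24/5)²/12² = 1152/125 kN·m
  R_B = Pa²(a+3b)/L³ = 8·(36/5)²·((36/5)+3·(24/5))/12³ = 648/125 kN
  M_B = -Pa²b/L² = -8·(36/5)²·(24/5)/12² = -1728/125 kN·m
Load 3 — applied couple M₀=20 kN·m at a=8 m (b=L-a=4):
  R_A = 6M₀ab/L³ = 6·20·8·4/12³ = 20/9 kN
  M_A = M₀b(2a-b)/L² = 20·4·(2·8-4)/12² = 20/3 kN·m
  R_B = -6M₀ab/L³ = -6·20·8·4/12³ = -20/9 kN
  M_B = M₀a(2b-a)/L² = 20·8·(2·4-8)/12² = 0 kN·m
Superposition: R_A = 1306/375 kN, M_A = 5956/375 kN·m, R_B = 1694/375 kN, M_B = -6934/375 kN·m

R_A = 1306/375 kN, M_A = 5956/375 kN·m, R_B = 1694/375 kN, M_B = -6934/375 kN·m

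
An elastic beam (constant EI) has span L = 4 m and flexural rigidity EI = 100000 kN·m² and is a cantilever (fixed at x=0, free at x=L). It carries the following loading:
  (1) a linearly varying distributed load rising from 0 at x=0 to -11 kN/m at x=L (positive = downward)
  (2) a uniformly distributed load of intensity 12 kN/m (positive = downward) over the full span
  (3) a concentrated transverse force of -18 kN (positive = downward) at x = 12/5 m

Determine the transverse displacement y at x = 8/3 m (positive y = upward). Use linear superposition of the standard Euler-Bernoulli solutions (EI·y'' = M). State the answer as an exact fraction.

Load 1 — triangular load w₀=-11 kN/m (0→w₀ over full span):
  y_1 = (w₀Lx³/12-w₀L²x²/6-w₀x⁵/(120L))/EI = ((-11)·4·(8/3)³/12-(-11)·4²·(8/3)²/6-(-11)·(8/3)⁵/(120·4))/100000 = 16192/11390625 m
Load 2 — uniform load w=12 kN/m over full span:
  y_2 = -wx²(x²-4Lx+6L²)/(24EI) = -12·(8/3)²·((8/3)²-4·4·(8/3)+6·4²)/(24·100000) = -544/253125 m
Load 3 — point force P=-18 kN at a=12/5 m (b=L-a=8/5):
  y_3 = -Pa²(3x-a)/(6EI)  [x>a] = -(-18)·(12/5)²·(3·(8/3)-(12/5))/(6·100000) = 378/390625 m
Superposition: y = Σ y_i = 68362/284765625 m ≈ 0.000240 m

y(8/3) = 68362/284765625 m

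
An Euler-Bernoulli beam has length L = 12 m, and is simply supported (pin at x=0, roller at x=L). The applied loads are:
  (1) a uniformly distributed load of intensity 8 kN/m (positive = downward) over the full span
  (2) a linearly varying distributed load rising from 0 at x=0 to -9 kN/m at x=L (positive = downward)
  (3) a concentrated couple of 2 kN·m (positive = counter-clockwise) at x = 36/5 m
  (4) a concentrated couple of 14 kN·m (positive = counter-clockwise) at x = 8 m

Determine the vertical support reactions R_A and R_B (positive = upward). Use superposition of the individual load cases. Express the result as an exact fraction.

R_A = 94/3 kN, R_B = 32/3 kN

Load 1 — uniform load w=8 kN/m over full span:
  R_A = wL/2 = 8·12/2 = 48 kN
  R_B = wL/2 = 8·12/2 = 48 kN
Load 2 — triangular load w₀=-9 kN/m (0→w₀ over full span):
  R_A = w₀L/6 = (-9)·12/6 = -18 kN
  R_B = w₀L/3 = (-9)·12/3 = -36 kN
Load 3 — applied couple M₀=2 kN·m at a=36/5 m (b=L-a=24/5):
  R_A = M₀/L = 2/12 = 1/6 kN
  R_B = -M₀/L = -2/12 = -1/6 kN
Load 4 — applied couple M₀=14 kN·m at a=8 m (b=L-a=4):
  R_A = M₀/L = 14/12 = 7/6 kN
  R_B = -M₀/L = -14/12 = -7/6 kN
Superposition: R_A = 94/3 kN, R_B = 32/3 kN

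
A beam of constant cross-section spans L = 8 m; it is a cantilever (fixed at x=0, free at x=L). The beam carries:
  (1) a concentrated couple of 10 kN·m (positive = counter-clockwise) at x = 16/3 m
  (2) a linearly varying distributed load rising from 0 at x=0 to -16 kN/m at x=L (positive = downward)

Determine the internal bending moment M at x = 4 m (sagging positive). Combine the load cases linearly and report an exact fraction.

M(4) = 350/3 kN·m

Load 1 — applied couple M₀=10 kN·m at a=16/3 m (b=L-a=8/3):
  M_1 = M₀  [x≤a] = 10 = 10 kN·m
Load 2 — triangular load w₀=-16 kN/m (0→w₀ over full span):
  M_2 = w₀Lx/2 - w₀L²/3 - w₀x³/(6L) = (-16)·8·4/2 - (-16)·8²/3 - (-16)·4³/(6·8) = 320/3 kN·m
Superposition: M = Σ M_i = 350/3 kN·m ≈ 116.666667 kN·m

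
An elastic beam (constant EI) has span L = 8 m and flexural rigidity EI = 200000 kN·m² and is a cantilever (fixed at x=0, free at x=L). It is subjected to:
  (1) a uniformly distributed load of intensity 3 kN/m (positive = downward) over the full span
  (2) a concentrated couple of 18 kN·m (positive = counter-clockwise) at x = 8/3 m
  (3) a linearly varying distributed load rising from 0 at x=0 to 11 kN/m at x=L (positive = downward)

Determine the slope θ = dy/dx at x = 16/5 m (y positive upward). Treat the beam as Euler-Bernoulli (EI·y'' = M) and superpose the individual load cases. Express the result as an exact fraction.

θ(16/5) = -26733/7812500 rad

Load 1 — uniform load w=3 kN/m over full span:
  θ_1 = -wx(x²-3Lx+3L²)/(6EI) = -3·(16/5)·((16/5)²-3·8·(16/5)+3·8²)/(6·200000) = -392/390625 rad
Load 2 — applied couple M₀=18 kN·m at a=8/3 m (b=L-a=16/3):
  θ_2 = M₀a/EI  [x>a] = 18·(8/3)/200000 = 3/12500 rad
Load 3 — triangular load w₀=11 kN/m (0→w₀ over full span):
  θ_3 = (w₀Lx²/4-w₀L²x/3-w₀x⁴/(24L))/EI = (11·8·(16/5)²/4-11·8²·(16/5)/3-11·(16/5)⁴/(24·8))/200000 = -5192/1953125 rad
Superposition: θ = Σ θ_i = -26733/7812500 rad ≈ -0.003422 rad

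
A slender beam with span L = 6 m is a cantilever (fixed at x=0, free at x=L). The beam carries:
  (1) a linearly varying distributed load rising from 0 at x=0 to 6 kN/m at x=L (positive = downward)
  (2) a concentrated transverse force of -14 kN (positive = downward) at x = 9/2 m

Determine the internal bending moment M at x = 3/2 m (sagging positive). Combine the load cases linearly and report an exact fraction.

M(3/2) = -57/16 kN·m

Load 1 — triangular load w₀=6 kN/m (0→w₀ over full span):
  M_1 = w₀Lx/2 - w₀L²/3 - w₀x³/(6L) = 6·6·(3/2)/2 - 6·6²/3 - 6·(3/2)³/(6·6) = -729/16 kN·m
Load 2 — point force P=-14 kN at a=9/2 m (b=L-a=3/2):
  M_2 = -P(a-x)  [x≤a] = -(-14)·((9/2)-(3/2)) = 42 kN·m
Superposition: M = Σ M_i = -57/16 kN·m ≈ -3.562500 kN·m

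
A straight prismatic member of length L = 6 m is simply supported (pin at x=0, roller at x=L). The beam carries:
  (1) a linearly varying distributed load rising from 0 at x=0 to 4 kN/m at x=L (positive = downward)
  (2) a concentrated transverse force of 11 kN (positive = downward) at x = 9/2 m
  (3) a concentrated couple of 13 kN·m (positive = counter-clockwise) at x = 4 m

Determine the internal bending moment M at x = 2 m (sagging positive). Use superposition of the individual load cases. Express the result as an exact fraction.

Load 1 — triangular load w₀=4 kN/m (0→w₀ over full span):
  M_1 = w₀Lx/6 - w₀x³/(6L) = 4·6·2/6 - 4·2³/(6·6) = 64/9 kN·m
Load 2 — point force P=11 kN at a=9/2 m (b=L-a=3/2):
  M_2 = Pbx/L  [x≤a] = 11·(3/2)·2/6 = 11/2 kN·m
Load 3 — applied couple M₀=13 kN·m at a=4 m (b=L-a=2):
  M_3 = M₀x/L  [x≤a] = 13·2/6 = 13/3 kN·m
Superposition: M = Σ M_i = 305/18 kN·m ≈ 16.944444 kN·m

M(2) = 305/18 kN·m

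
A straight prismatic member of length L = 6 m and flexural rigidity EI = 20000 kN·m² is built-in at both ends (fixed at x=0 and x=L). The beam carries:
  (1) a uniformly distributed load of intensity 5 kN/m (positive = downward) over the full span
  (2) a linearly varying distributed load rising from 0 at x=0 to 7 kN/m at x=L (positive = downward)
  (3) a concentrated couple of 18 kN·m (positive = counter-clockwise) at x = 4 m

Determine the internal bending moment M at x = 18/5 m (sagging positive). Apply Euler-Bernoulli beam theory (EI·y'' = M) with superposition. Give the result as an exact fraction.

M(18/5) = 2526/125 kN·m

Load 1 — uniform load w=5 kN/m over full span:
  M_1 = wLx/2 - wL²/12 - wx²/2 = 5·6·(18/5)/2 - 5·6²/12 - 5·(18/5)²/2 = 33/5 kN·m
Load 2 — triangular load w₀=7 kN/m (0→w₀ over full span):
  M_2 = 3w₀Lx/20 - w₀L²/30 - w₀x³/(6L) = 3·7·6·(18/5)/20 - 7·6²/30 - 7·(18/5)³/(6·6) = 651/125 kN·m
Load 3 — applied couple M₀=18 kN·m at a=4 m (b=L-a=2):
  M_3 = R_Ax - M_A  [x≤a] with R_A=4, M_A=6 = 4·(18/5) - 6 = 42/5 kN·m
Superposition: M = Σ M_i = 2526/125 kN·m ≈ 20.208000 kN·m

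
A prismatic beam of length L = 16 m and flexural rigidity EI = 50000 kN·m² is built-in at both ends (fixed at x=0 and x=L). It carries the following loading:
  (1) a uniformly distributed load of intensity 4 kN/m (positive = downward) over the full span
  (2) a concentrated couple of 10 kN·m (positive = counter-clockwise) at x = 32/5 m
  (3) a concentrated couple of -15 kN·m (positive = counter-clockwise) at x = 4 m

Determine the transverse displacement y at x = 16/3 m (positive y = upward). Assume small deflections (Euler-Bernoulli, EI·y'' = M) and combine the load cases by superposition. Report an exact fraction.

y(16/3) = -44578/3796875 m

Load 1 — uniform load w=4 kN/m over full span:
  y_1 = -wx²(L-x)²/(24EI) = -4·(16/3)²·(16-(16/3))²/(24·50000) = -8192/759375 m
Load 2 — applied couple M₀=10 kN·m at a=32/5 m (b=L-a=48/5):
  y_2 = (R_Ax³/6 - M_Ax²/2)/EI  [x≤a] with R_A=9/10, M_A=6/5 = ((9/10)·(16/3)³/6 - (6/5)·(16/3)²/2)/50000 = 16/140625 m
Load 3 — applied couple M₀=-15 kN·m at a=4 m (b=L-a=12):
  y_3 = (R_Ax³/6 - M_Ax²/2 - M₀(x-a)²/2)/EI  [x>a] with R_A=-135/128, M_A=45/16 = ((-135/128)·(16/3)³/6 - (45/16)·(16/3)²/2 - (-15)·((16/3)-4)²/2)/50000 = -2/1875 m
Superposition: y = Σ y_i = -44578/3796875 m ≈ -0.011741 m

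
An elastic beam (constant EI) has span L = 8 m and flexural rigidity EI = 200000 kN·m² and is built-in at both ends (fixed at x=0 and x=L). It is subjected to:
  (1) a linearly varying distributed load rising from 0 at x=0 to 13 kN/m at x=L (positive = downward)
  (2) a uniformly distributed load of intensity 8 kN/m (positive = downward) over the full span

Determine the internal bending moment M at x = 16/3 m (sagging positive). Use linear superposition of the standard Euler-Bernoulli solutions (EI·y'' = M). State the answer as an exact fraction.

M(16/3) = 11584/405 kN·m

Load 1 — triangular load w₀=13 kN/m (0→w₀ over full span):
  M_1 = 3w₀Lx/20 - w₀L²/30 - w₀x³/(6L) = 3·13·8·(16/3)/20 - 13·8²/30 - 13·(16/3)³/(6·8) = 5824/405 kN·m
Load 2 — uniform load w=8 kN/m over full span:
  M_2 = wLx/2 - wL²/12 - wx²/2 = 8·8·(16/3)/2 - 8·8²/12 - 8·(16/3)²/2 = 128/9 kN·m
Superposition: M = Σ M_i = 11584/405 kN·m ≈ 28.602469 kN·m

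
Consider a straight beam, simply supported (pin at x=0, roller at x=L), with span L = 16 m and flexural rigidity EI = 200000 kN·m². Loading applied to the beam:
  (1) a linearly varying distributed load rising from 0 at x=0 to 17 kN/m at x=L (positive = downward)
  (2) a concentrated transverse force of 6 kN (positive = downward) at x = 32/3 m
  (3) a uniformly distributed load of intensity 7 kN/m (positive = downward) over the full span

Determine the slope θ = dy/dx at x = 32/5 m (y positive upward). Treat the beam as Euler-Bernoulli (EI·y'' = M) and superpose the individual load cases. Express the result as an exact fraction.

θ(32/5) = -234224/52734375 rad

Load 1 — triangular load w₀=17 kN/m (0→w₀ over full span):
  θ_1 = -w₀(7L⁴-30L²x²+15x⁴)/(360LEI) = -17·(7·16⁴-30·16²·(32/5)²+15·(32/5)⁴)/(360·16·200000) = -43928/17578125 rad
Load 2 — point force P=6 kN at a=32/3 m (b=L-a=16/3):
  θ_2 = -Pb(L²-b²-3x²)/(6LEI)  [x≤a] = -6·(16/3)·(16²-(16/3)²-3·(32/5)²)/(6·16·200000) = -368/2109375 rad
Load 3 — uniform load w=7 kN/m over full span:
  θ_3 = -w(L³-6Lx²+4x³)/(24EI) = -7·(16³-6·16·(32/5)²+4·(32/5)³)/(24·200000) = -2072/1171875 rad
Superposition: θ = Σ θ_i = -234224/52734375 rad ≈ -0.004442 rad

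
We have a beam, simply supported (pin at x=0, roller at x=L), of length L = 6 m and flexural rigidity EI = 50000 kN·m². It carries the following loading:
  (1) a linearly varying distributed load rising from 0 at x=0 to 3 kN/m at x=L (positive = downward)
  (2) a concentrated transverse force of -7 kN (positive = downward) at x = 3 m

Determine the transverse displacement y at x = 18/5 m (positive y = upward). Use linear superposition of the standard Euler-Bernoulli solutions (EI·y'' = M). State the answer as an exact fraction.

Load 1 — triangular load w₀=3 kN/m (0→w₀ over full span):
  y_1 = -w₀x(7L⁴-10L²x²+3x⁴)/(360LEI) = -3·(18/5)·(7·6⁴-10·6²·(18/5)²+3·(18/5)⁴)/(360·6·50000) = -23976/48828125 m
Load 2 — point force P=-7 kN at a=3 m (b=L-a=3):
  y_2 = -Pa(L-x)(2Lx-a²-x²)/(6LEI)  [x>a] = -(-7)·3·(6-(18/5))·(2·6·(18/5)-3²-(18/5)²)/(6·6·50000) = 3717/6250000 m
Superposition: y = Σ y_i = 81009/781250000 m ≈ 0.000104 m

y(18/5) = 81009/781250000 m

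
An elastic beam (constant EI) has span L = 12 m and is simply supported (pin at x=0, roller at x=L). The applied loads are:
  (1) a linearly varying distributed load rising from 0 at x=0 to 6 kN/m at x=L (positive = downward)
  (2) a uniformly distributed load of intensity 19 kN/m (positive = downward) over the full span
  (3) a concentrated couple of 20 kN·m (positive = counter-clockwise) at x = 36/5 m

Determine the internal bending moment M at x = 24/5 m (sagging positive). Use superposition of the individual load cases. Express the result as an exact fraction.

Load 1 — triangular load w₀=6 kN/m (0→w₀ over full span):
  M_1 = w₀Lx/6 - w₀x³/(6L) = 6·12·(24/5)/6 - 6·(24/5)³/(6·12) = 6048/125 kN·m
Load 2 — uniform load w=19 kN/m over full span:
  M_2 = wx(L-x)/2 = 19·(24/5)·(12-(24/5))/2 = 8208/25 kN·m
Load 3 — applied couple M₀=20 kN·m at a=36/5 m (b=L-a=24/5):
  M_3 = M₀x/L  [x≤a] = 20·(24/5)/12 = 8 kN·m
Superposition: M = Σ M_i = 48088/125 kN·m ≈ 384.704000 kN·m

M(24/5) = 48088/125 kN·m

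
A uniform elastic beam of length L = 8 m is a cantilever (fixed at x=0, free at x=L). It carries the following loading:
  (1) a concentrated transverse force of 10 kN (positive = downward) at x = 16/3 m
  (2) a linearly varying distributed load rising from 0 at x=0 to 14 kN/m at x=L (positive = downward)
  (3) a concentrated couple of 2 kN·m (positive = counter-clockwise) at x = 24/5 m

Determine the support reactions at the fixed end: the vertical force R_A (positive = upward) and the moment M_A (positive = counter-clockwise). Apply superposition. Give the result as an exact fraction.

Load 1 — point force P=10 kN at a=16/3 m (b=L-a=8/3):
  R_A = P = 10 kN
  M_A = Pa = 10·(16/3) = 160/3 kN·m
Load 2 — triangular load w₀=14 kN/m (0→w₀ over full span):
  R_A = w₀L/2 = 14·8/2 = 56 kN
  M_A = w₀L²/3 = 14·8²/3 = 896/3 kN·m
Load 3 — applied couple M₀=2 kN·m at a=24/5 m (b=L-a=16/5):
  R_A = 0 kN
  M_A = -M₀ = -2 kN·m
Superposition: R_A = 66 kN, M_A = 350 kN·m

R_A = 66 kN, M_A = 350 kN·m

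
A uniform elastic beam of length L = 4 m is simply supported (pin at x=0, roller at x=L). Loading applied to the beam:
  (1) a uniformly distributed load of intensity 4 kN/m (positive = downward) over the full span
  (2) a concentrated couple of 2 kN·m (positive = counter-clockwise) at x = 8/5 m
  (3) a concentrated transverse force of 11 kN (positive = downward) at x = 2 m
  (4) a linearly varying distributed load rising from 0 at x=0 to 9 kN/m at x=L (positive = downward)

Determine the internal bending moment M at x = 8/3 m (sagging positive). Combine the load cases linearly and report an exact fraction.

Load 1 — uniform load w=4 kN/m over full span:
  M_1 = wx(L-x)/2 = 4·(8/3)·(4-(8/3))/2 = 64/9 kN·m
Load 2 — applied couple M₀=2 kN·m at a=8/5 m (b=L-a=12/5):
  M_2 = M₀x/L - M₀  [x>a] = 2·(8/3)/4 - 2 = -2/3 kN·m
Load 3 — point force P=11 kN at a=2 m (b=L-a=2):
  M_3 = Pa(L-x)/L  [x>a] = 11·2·(4-(8/3))/4 = 22/3 kN·m
Load 4 — triangular load w₀=9 kN/m (0→w₀ over full span):
  M_4 = w₀Lx/6 - w₀x³/(6L) = 9·4·(8/3)/6 - 9·(8/3)³/(6·4) = 80/9 kN·m
Superposition: M = Σ M_i = 68/3 kN·m ≈ 22.666667 kN·m

M(8/3) = 68/3 kN·m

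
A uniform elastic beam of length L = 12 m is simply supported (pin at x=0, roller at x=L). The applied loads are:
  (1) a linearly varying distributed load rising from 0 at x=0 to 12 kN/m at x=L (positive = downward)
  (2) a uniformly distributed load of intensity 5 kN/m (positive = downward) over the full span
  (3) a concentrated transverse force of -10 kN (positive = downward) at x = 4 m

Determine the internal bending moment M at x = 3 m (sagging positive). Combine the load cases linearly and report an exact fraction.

M(3) = 115 kN·m

Load 1 — triangular load w₀=12 kN/m (0→w₀ over full span):
  M_1 = w₀Lx/6 - w₀x³/(6L) = 12·12·3/6 - 12·3³/(6·12) = 135/2 kN·m
Load 2 — uniform load w=5 kN/m over full span:
  M_2 = wx(L-x)/2 = 5·3·(12-3)/2 = 135/2 kN·m
Load 3 — point force P=-10 kN at a=4 m (b=L-a=8):
  M_3 = Pbx/L  [x≤a] = (-10)·8·3/12 = -20 kN·m
Superposition: M = Σ M_i = 115 kN·m ≈ 115.000000 kN·m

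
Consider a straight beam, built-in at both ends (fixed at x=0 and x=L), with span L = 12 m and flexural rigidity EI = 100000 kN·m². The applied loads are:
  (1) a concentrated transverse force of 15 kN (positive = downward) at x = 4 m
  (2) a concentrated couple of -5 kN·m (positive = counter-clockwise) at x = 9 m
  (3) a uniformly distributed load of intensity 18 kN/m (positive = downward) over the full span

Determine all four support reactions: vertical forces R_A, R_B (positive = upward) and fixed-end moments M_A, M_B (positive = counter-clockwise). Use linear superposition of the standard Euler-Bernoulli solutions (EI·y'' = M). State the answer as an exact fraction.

R_A = 34169/288 kN, M_A = 11573/48 kN·m, R_B = 32359/288 kN, M_B = -10963/48 kN·m

Load 1 — point force P=15 kN at a=4 m (b=L-a=8):
  R_A = Pb²(3a+b)/L³ = 15·8²·(3·4+8)/12³ = 100/9 kN
  M_A = Pab²/L² = 15·4·8²/12² = 80/3 kN·m
  R_B = Pa²(a+3b)/L³ = 15·4²·(4+3·8)/12³ = 35/9 kN
  M_B = -Pa²b/L² = -15·4²·8/12² = -40/3 kN·m
Load 2 — applied couple M₀=-5 kN·m at a=9 m (b=L-a=3):
  R_A = 6M₀ab/L³ = 6·(-5)·9·3/12³ = -15/32 kN
  M_A = M₀b(2a-b)/L² = (-5)·3·(2·9-3)/12² = -25/16 kN·m
  R_B = -6M₀ab/L³ = -6·(-5)·9·3/12³ = 15/32 kN
  M_B = M₀a(2b-a)/L² = (-5)·9·(2·3-9)/12² = 15/16 kN·m
Load 3 — uniform load w=18 kN/m over full span:
  R_A = wL/2 = 18·12/2 = 108 kN
  M_A = wL²/12 = 18·12²/12 = 216 kN·m
  R_B = wL/2 = 18·12/2 = 108 kN
  M_B = -wL²/12 = -18·12²/12 = -216 kN·m
Superposition: R_A = 34169/288 kN, M_A = 11573/48 kN·m, R_B = 32359/288 kN, M_B = -10963/48 kN·m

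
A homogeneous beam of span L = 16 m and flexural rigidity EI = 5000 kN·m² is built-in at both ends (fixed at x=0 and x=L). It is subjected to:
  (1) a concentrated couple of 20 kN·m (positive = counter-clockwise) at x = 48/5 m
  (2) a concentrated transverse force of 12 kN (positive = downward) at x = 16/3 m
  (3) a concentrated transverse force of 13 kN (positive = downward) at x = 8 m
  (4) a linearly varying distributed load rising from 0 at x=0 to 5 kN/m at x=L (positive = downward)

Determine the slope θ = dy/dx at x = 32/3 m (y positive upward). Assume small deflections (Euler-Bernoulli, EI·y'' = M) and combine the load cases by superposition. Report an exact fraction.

θ(32/3) = 22724/759375 rad

Load 1 — applied couple M₀=20 kN·m at a=48/5 m (b=L-a=32/5):
  θ_1 = (R_Ax²/2 - M_Ax - M₀(x-a))/EI  [x>a] with R_A=9/5, M_A=32/5 = ((9/5)·(32/3)²/2 - (32/5)·(32/3) - 20·((32/3)-(48/5)))/5000 = 8/3125 rad
Load 2 — point force P=12 kN at a=16/3 m (b=L-a=32/3):
  θ_2 = Pa²(L-x)(2bL-(3b+a)(L-x))/(2L³EI)  [x>a] = 12·(16/3)²·(16-(32/3))·(2·(32/3)·16-(3·(32/3)+(16/3))·(16-(32/3)))/(2·16³·5000) = 64/10125 rad
Load 3 — point force P=13 kN at a=8 m (b=L-a=8):
  θ_3 = Pa²(L-x)(2bL-(3b+a)(L-x))/(2L³EI)  [x>a] = 13·8²·(16-(32/3))·(2·8·16-(3·8+8)·(16-(32/3)))/(2·16³·5000) = 52/5625 rad
Load 4 — triangular load w₀=5 kN/m (0→w₀ over full span):
  θ_4 = -w₀(2x(L-x)(L-2x)(x+2L)+x²(L-x)²)/(120LEI) = -5·(2·(32/3)·(16-(32/3))·(16-2·(32/3))·((32/3)+2·16)+(32/3)²·(16-(32/3))²)/(120·16·5000) = 1792/151875 rad
Superposition: θ = Σ θ_i = 22724/759375 rad ≈ 0.029925 rad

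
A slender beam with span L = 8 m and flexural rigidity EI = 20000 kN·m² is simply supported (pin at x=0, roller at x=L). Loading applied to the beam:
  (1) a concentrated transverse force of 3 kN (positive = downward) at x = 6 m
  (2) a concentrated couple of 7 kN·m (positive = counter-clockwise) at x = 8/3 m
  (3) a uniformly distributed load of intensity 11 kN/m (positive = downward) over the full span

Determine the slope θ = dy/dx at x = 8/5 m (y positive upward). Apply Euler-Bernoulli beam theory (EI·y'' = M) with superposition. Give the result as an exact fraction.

θ(8/5) = -423371/45000000 rad

Load 1 — point force P=3 kN at a=6 m (b=L-a=2):
  θ_1 = -Pb(L²-b²-3x²)/(6LEI)  [x≤a] = -3·2·(8²-2²-3·(8/5)²)/(6·8·20000) = -327/1000000 rad
Load 2 — applied couple M₀=7 kN·m at a=8/3 m (b=L-a=16/3):
  θ_2 = (M₀x²/(2L)+C₁)/EI  [x≤a] with C₁=M₀(3b²-L²)/(6L)=28/9 = (7·(8/5)²/(2·8)+(28/9))/20000 = 119/562500 rad
Load 3 — uniform load w=11 kN/m over full span:
  θ_3 = -w(L³-6Lx²+4x³)/(24EI) = -11·(8³-6·8·(8/5)²+4·(8/5)³)/(24·20000) = -726/78125 rad
Superposition: θ = Σ θ_i = -423371/45000000 rad ≈ -0.009408 rad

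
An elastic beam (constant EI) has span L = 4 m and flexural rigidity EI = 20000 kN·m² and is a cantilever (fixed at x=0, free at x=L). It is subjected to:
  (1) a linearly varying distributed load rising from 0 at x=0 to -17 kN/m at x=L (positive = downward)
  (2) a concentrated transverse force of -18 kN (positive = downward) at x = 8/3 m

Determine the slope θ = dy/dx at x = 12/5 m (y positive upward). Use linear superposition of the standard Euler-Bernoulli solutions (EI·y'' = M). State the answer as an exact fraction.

Load 1 — triangular load w₀=-17 kN/m (0→w₀ over full span):
  θ_1 = (w₀Lx²/4-w₀L²x/3-w₀x⁴/(24L))/EI = ((-17)·4·(12/5)²/4-(-17)·4²·(12/5)/3-(-17)·(12/5)⁴/(24·4))/20000 = 9809/1562500 rad
Load 2 — point force P=-18 kN at a=8/3 m (b=L-a=4/3):
  θ_2 = -Px(2a-x)/(2EI)  [x≤a] = -(-18)·(12/5)·(2·(8/3)-(12/5))/(2·20000) = 99/31250 rad
Superposition: θ = Σ θ_i = 14759/1562500 rad ≈ 0.009446 rad

θ(12/5) = 14759/1562500 rad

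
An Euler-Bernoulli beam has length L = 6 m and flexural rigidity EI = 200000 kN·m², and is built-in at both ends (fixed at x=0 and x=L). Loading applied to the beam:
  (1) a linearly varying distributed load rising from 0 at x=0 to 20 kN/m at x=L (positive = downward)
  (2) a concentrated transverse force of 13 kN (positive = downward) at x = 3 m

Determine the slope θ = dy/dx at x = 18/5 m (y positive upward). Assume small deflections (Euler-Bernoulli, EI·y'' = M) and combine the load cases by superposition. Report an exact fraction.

Load 1 — triangular load w₀=20 kN/m (0→w₀ over full span):
  θ_1 = -w₀(2x(L-x)(L-2x)(x+2L)+x²(L-x)²)/(120LEI) = -20·(2·(18/5)·(6-(18/5))·(6-2·(18/5))·((18/5)+2·6)+(18/5)²·(6-(18/5))²)/(120·6·200000) = 27/781250 rad
Load 2 — point force P=13 kN at a=3 m (b=L-a=3):
  θ_2 = Pa²(L-x)(2bL-(3b+a)(L-x))/(2L³EI)  [x>a] = 13·3²·(6-(18/5))·(2·3·6-(3·3+3)·(6-(18/5)))/(2·6³·200000) = 117/5000000 rad
Superposition: θ = Σ θ_i = 1449/25000000 rad ≈ 0.000058 rad

θ(18/5) = 1449/25000000 rad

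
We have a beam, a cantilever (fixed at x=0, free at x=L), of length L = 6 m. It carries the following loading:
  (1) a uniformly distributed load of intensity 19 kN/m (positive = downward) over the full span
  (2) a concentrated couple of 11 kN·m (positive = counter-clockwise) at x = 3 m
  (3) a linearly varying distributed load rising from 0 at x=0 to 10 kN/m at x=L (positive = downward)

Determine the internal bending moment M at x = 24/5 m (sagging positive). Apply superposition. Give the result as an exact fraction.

Load 1 — uniform load w=19 kN/m over full span:
  M_1 = -w(L-x)²/2 = -19·(6-(24/5))²/2 = -342/25 kN·m
Load 2 — applied couple M₀=11 kN·m at a=3 m (b=L-a=3):
  M_2 = 0  [x>a] = 0 kN·m
Load 3 — triangular load w₀=10 kN/m (0→w₀ over full span):
  M_3 = w₀Lx/2 - w₀L²/3 - w₀x³/(6L) = 10·6·(24/5)/2 - 10·6²/3 - 10·(24/5)³/(6·6) = -168/25 kN·m
Superposition: M = Σ M_i = -102/5 kN·m ≈ -20.400000 kN·m

M(24/5) = -102/5 kN·m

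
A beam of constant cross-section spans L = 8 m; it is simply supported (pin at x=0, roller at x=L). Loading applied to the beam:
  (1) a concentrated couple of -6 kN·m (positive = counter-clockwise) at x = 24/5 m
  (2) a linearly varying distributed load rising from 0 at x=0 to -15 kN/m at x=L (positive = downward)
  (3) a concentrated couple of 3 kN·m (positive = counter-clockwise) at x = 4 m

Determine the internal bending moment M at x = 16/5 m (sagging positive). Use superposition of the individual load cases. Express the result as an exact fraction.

Load 1 — applied couple M₀=-6 kN·m at a=24/5 m (b=L-a=16/5):
  M_1 = M₀x/L  [x≤a] = (-6)·(16/5)/8 = -12/5 kN·m
Load 2 — triangular load w₀=-15 kN/m (0→w₀ over full span):
  M_2 = w₀Lx/6 - w₀x³/(6L) = (-15)·8·(16/5)/6 - (-15)·(16/5)³/(6·8) = -1344/25 kN·m
Load 3 — applied couple M₀=3 kN·m at a=4 m (b=L-a=4):
  M_3 = M₀x/L  [x≤a] = 3·(16/5)/8 = 6/5 kN·m
Superposition: M = Σ M_i = -1374/25 kN·m ≈ -54.960000 kN·m

M(16/5) = -1374/25 kN·m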